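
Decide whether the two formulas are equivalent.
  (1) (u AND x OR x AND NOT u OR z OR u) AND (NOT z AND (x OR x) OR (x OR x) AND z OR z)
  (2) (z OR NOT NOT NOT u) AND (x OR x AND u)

E1: (u AND x OR x AND NOT u OR z OR u) AND (NOT z AND (x OR x) OR (x OR x) AND z OR z)
    = (u AND x OR x AND NOT u OR z OR u) AND (x OR x OR z)   (distribution)
    = (x OR z OR u) AND (x OR x OR z)   (distribution)
    = (x OR z OR u) AND (x OR z)   (idempotence)
    = x OR z   (absorption)
E2: (z OR NOT NOT NOT u) AND (x OR x AND u)
    = (z OR NOT NOT NOT u) AND x   (absorption)
    = (z OR NOT u) AND x   (double negation)
These differ: at u=0, x=0, z=1, E1 = 1 but E2 = 0.

No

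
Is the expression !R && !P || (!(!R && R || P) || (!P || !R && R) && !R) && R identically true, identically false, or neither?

!R && !P || (!(!R && R || P) || (!P || !R && R) && !R) && R
= !R && !P || (!P || (!P || !R && R) && !R) && R   — complement / identity
= !R && !P || (!P || !P && !R) && R   — complement / identity
= !R && !P || !P && R   — absorption
= !P   — distribution
This depends on P, so it is not a constant.

neither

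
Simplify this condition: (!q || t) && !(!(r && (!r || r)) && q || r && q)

(!q || t) && !(!(r && (!r || r)) && q || r && q)
= (!q || t) && !(!r && q || r && q)   (complement / identity)
= (!q || t) && !q   (distribution)
= !q   (absorption)

!q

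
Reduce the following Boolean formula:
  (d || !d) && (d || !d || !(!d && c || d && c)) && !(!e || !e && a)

(d || !d) && (d || !d || !(!d && c || d && c)) && !(!e || !e && a)
= (d || !d) && (d || !d || !(!d && c || d && c)) && !!e   (absorption)
= (d || !d) && (d || !d || !c) && !!e   (distribution)
= (d || !d) && !!e   (absorption)
= (d || !d) && e   (double negation)
= e   (complement / identity)

e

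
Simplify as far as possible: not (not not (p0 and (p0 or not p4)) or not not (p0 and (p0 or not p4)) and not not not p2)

not (not not (p0 and (p0 or not p4)) or not not (p0 and (p0 or not p4)) and not not not p2)
= not (not not (p0 and (p0 or not p4)) or not not (p0 and (p0 or not p4)) and not p2)
= not not not (p0 and (p0 or not p4))
= not not not p0
= not p0

not p0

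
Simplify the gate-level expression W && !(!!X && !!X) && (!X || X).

W && !(!!X && !!X) && (!X || X)
= W && (!X || !X) && (!X || X)
= W && (!X || !X)
= W && !X

W && !X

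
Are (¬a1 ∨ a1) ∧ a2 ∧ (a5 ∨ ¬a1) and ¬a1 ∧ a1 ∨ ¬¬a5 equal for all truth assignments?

E1: (¬a1 ∨ a1) ∧ a2 ∧ (a5 ∨ ¬a1)
    = a2 ∧ (a5 ∨ ¬a1)   (complement / identity)
E2: ¬a1 ∧ a1 ∨ ¬¬a5
    = ¬¬a5   (complement / identity)
    = a5   (double negation)
These differ: at a1=0, a2=0, a5=1, E1 = 0 but E2 = 1.

No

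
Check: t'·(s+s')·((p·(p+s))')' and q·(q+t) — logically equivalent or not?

E1: t'·(s+s')·((p·(p+s))')'
    = t'·((p·(p+s))')'   [complement / identity]
    = t'·(p')'   [absorption]
    = t'·p   [double negation]
E2: q·(q+t)
    = q   [absorption]
These differ: at p=0, q=1, s=1, t=1, E1 = 0 but E2 = 1.

No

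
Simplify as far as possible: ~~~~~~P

~~~~~~P
= ~~~~P   — double negation
= ~~P   — double negation
= P   — double negation

P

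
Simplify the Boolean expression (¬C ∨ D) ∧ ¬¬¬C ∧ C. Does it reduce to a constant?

False

(¬C ∨ D) ∧ ¬¬¬C ∧ C
= (¬C ∨ D) ∧ ¬C ∧ C   — double negation
= ¬C ∧ C   — absorption
= False   — complement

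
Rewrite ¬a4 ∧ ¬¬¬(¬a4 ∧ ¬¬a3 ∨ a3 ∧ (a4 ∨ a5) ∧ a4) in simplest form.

¬a4 ∧ ¬¬¬(¬a4 ∧ ¬¬a3 ∨ a3 ∧ (a4 ∨ a5) ∧ a4)
= ¬a4 ∧ ¬¬¬(¬a4 ∧ a3 ∨ a3 ∧ (a4 ∨ a5) ∧ a4)   [double negation]
= ¬a4 ∧ ¬(¬a4 ∧ a3 ∨ a3 ∧ (a4 ∨ a5) ∧ a4)   [double negation]
= ¬a4 ∧ ¬(¬a4 ∧ a3 ∨ a3 ∧ a4)   [absorption]
= ¬a4 ∧ ¬a3   [distribution]

¬a4 ∧ ¬a3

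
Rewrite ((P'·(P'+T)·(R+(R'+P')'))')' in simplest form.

((P'·(P'+T)·(R+(R'+P')'))')'
= ((P'·(R+(R'+P')'))')'   (absorption)
= P'·(R+(R'+P')')   (double negation)
= P'·(R+R·P)   (De Morgan)
= P'·R   (absorption)

P'·R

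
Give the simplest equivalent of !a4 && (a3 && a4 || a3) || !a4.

!a4

!a4 && (a3 && a4 || a3) || !a4
= !a4 && a3 || !a4
= !a4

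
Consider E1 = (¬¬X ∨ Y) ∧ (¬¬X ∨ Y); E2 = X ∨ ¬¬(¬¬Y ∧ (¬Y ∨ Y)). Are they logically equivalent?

Yes

E1: (¬¬X ∨ Y) ∧ (¬¬X ∨ Y)
    = ¬¬X ∨ Y   — idempotence
    = X ∨ Y   — double negation
E2: X ∨ ¬¬(¬¬Y ∧ (¬Y ∨ Y))
    = X ∨ ¬¬Y ∧ (¬Y ∨ Y)   — double negation
    = X ∨ Y ∧ (¬Y ∨ Y)   — double negation
    = X ∨ Y   — complement / identity
Both reduce to X ∨ Y, so they are equivalent.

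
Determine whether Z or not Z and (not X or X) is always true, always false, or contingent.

always true

Z or not Z and (not X or X)
= Z or not Z   (complement / identity)
= True   (complement)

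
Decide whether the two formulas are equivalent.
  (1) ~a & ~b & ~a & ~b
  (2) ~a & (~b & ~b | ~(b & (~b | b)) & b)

Yes

E1: ~a & ~b & ~a & ~b
    = ~a & ~b
E2: ~a & (~b & ~b | ~(b & (~b | b)) & b)
    = ~a & (~b & ~b | ~b & b)
    = ~a & ~b
Both reduce to ~a & ~b, so they are equivalent.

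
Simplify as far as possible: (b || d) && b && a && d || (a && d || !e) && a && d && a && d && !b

(b || d) && b && a && d || (a && d || !e) && a && d && a && d && !b
= b && a && d || (a && d || !e) && a && d && a && d && !b   — absorption
= b && a && d || (a && d || !e) && a && d && !b   — idempotence
= b && a && d || a && d && !b   — absorption
= a && d   — distribution

a && d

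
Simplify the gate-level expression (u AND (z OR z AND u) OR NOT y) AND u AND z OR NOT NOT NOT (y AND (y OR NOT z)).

u AND z OR NOT y

(u AND (z OR z AND u) OR NOT y) AND u AND z OR NOT NOT NOT (y AND (y OR NOT z))
= (u AND z OR NOT y) AND u AND z OR NOT NOT NOT (y AND (y OR NOT z))
= u AND z OR NOT NOT NOT (y AND (y OR NOT z))
= u AND z OR NOT (y AND (y OR NOT z))
= u AND z OR NOT y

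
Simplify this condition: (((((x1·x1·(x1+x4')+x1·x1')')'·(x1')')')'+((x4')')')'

(((((x1·x1·(x1+x4')+x1·x1')')'·(x1')')')'+((x4')')')'
= (((((x1·x1+x1·x1')')'·(x1')')')'+((x4')')')'   (absorption)
= (((x1·x1+x1·x1')')'·(x1')')'·(x4')'   (De Morgan)
= ((x1')'·(x1')')'·(x4')'   (distribution)
= ((x1')'·(x1')')'·x4   (double negation)
= (x1'+x1')·x4   (De Morgan)
= x1'·x4   (idempotence)

x1'·x4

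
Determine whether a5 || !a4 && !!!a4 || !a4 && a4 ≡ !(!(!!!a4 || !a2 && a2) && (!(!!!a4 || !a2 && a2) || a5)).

No

E1: a5 || !a4 && !!!a4 || !a4 && a4
    = a5 || !a4 && !a4 || !a4 && a4   (double negation)
    = a5 || !a4   (distribution)
E2: !(!(!!!a4 || !a2 && a2) && (!(!!!a4 || !a2 && a2) || a5))
    = !!(!!!a4 || !a2 && a2)   (absorption)
    = !!!!!a4   (complement / identity)
    = !!!a4   (double negation)
    = !a4   (double negation)
These differ: at a2=0, a4=1, a5=1, E1 = 1 but E2 = 0.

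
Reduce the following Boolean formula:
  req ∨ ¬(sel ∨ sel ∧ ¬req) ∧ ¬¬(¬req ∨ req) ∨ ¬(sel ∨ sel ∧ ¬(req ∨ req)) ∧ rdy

req ∨ ¬sel

req ∨ ¬(sel ∨ sel ∧ ¬req) ∧ ¬¬(¬req ∨ req) ∨ ¬(sel ∨ sel ∧ ¬(req ∨ req)) ∧ rdy
= req ∨ ¬(sel ∨ sel ∧ ¬req) ∧ (¬req ∨ req) ∨ ¬(sel ∨ sel ∧ ¬(req ∨ req)) ∧ rdy   (double negation)
= req ∨ ¬(sel ∨ sel ∧ ¬req) ∨ ¬(sel ∨ sel ∧ ¬(req ∨ req)) ∧ rdy   (complement / identity)
= req ∨ ¬(sel ∨ sel ∧ ¬req) ∨ ¬(sel ∨ sel ∧ ¬req) ∧ rdy   (idempotence)
= req ∨ ¬(sel ∨ sel ∧ ¬req)   (absorption)
= req ∨ ¬sel   (absorption)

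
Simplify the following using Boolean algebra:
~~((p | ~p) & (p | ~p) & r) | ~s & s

~~((p | ~p) & (p | ~p) & r) | ~s & s
= (p | ~p) & (p | ~p) & r | ~s & s
= (p | ~p) & r | ~s & s
= r | ~s & s
= r

r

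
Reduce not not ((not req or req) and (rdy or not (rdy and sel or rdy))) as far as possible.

True

not not ((not req or req) and (rdy or not (rdy and sel or rdy)))
= not not (rdy or not (rdy and sel or rdy))   — complement / identity
= rdy or not (rdy and sel or rdy)   — double negation
= rdy or not rdy   — absorption
= True   — complement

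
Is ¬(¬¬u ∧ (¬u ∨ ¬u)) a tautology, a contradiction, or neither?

tautology

¬(¬¬u ∧ (¬u ∨ ¬u))
= ¬(¬¬u ∧ ¬u)   — idempotence
= ¬u ∨ u   — De Morgan
= True   — complement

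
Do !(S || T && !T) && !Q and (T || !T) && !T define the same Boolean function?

No

E1: !(S || T && !T) && !Q
    = !S && !Q   [complement / identity]
E2: (T || !T) && !T
    = !T   [complement / identity]
These differ: at Q=0, S=1, T=0, E1 = 0 but E2 = 1.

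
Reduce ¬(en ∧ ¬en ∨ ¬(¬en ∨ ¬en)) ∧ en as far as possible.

¬(en ∧ ¬en ∨ ¬(¬en ∨ ¬en)) ∧ en
= ¬(en ∧ ¬en ∨ en ∧ en) ∧ en   — De Morgan
= ¬en ∧ en   — distribution
= False   — complement

False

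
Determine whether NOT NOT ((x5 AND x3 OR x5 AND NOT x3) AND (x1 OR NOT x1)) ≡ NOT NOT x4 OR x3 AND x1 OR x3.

E1: NOT NOT ((x5 AND x3 OR x5 AND NOT x3) AND (x1 OR NOT x1))
    = NOT NOT (x5 AND x3 OR x5 AND NOT x3)   [complement / identity]
    = x5 AND x3 OR x5 AND NOT x3   [double negation]
    = x5   [distribution]
E2: NOT NOT x4 OR x3 AND x1 OR x3
    = x4 OR x3 AND x1 OR x3   [double negation]
    = x4 OR x3   [absorption]
These differ: at x1=1, x3=0, x4=1, x5=0, E1 = 0 but E2 = 1.

No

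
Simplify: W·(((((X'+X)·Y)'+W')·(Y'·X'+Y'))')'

W·Y'

W·(((((X'+X)·Y)'+W')·(Y'·X'+Y'))')'
= W·(((((X'+X)·Y)'+W')·Y')')'   — absorption
= W·(((Y'+W')·Y')')'   — complement / identity
= W·((Y')')'   — absorption
= W·Y'   — double negation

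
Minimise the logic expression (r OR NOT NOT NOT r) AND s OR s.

s

(r OR NOT NOT NOT r) AND s OR s
= (r OR NOT r) AND s OR s   [double negation]
= s OR s   [complement / identity]
= s   [idempotence]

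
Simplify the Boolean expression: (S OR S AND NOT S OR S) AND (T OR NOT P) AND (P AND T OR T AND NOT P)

S AND T

(S OR S AND NOT S OR S) AND (T OR NOT P) AND (P AND T OR T AND NOT P)
= (S OR S) AND (T OR NOT P) AND (P AND T OR T AND NOT P)   — complement / identity
= (S OR S) AND (T OR NOT P) AND T   — distribution
= S AND (T OR NOT P) AND T   — idempotence
= S AND T   — absorption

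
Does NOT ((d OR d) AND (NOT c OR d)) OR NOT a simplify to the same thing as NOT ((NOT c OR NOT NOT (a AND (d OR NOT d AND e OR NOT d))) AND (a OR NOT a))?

No

E1: NOT ((d OR d) AND (NOT c OR d)) OR NOT a
    = NOT (d AND NOT c OR d) OR NOT a   (distribution)
    = NOT d OR NOT a   (absorption)
E2: NOT ((NOT c OR NOT NOT (a AND (d OR NOT d AND e OR NOT d))) AND (a OR NOT a))
    = NOT (NOT c OR NOT NOT (a AND (d OR NOT d AND e OR NOT d)))   (complement / identity)
    = NOT (NOT c OR NOT NOT (a AND (d OR NOT d)))   (absorption)
    = c AND NOT (a AND (d OR NOT d))   (De Morgan)
    = c AND NOT a   (complement / identity)
These differ: at a=0, c=0, d=0, e=0, E1 = 1 but E2 = 0.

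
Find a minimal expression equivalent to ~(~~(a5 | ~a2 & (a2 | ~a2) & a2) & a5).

~(~~(a5 | ~a2 & (a2 | ~a2) & a2) & a5)
= ~(~~(a5 | ~a2 & a2) & a5)   — complement / identity
= ~(~~a5 & a5)   — complement / identity
= ~(a5 & a5)   — double negation
= ~a5   — idempotence

~a5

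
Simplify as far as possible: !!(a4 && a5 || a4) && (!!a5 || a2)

a4 && (a5 || a2)

!!(a4 && a5 || a4) && (!!a5 || a2)
= !!a4 && (!!a5 || a2)   [absorption]
= a4 && (!!a5 || a2)   [double negation]
= a4 && (a5 || a2)   [double negation]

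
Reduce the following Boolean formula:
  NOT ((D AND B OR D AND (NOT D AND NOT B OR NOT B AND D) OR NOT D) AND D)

NOT D

NOT ((D AND B OR D AND (NOT D AND NOT B OR NOT B AND D) OR NOT D) AND D)
= NOT ((D AND B OR D AND NOT B OR NOT D) AND D)   (distribution)
= NOT ((D OR NOT D) AND D)   (distribution)
= NOT D   (complement / identity)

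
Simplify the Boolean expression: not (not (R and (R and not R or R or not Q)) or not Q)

not (not (R and (R and not R or R or not Q)) or not Q)
= not (not (R and (R or not Q)) or not Q)   (complement / identity)
= not (not R or not Q)   (absorption)
= R and Q   (De Morgan)

R and Q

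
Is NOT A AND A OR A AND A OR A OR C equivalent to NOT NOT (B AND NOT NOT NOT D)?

E1: NOT A AND A OR A AND A OR A OR C
    = A OR A OR C   — distribution
    = A OR C   — idempotence
E2: NOT NOT (B AND NOT NOT NOT D)
    = B AND NOT NOT NOT D   — double negation
    = B AND NOT D   — double negation
These differ: at A=1, B=0, C=1, D=1, E1 = 1 but E2 = 0.

No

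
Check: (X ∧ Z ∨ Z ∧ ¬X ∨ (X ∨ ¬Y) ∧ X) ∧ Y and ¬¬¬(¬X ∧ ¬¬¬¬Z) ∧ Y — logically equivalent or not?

No

E1: (X ∧ Z ∨ Z ∧ ¬X ∨ (X ∨ ¬Y) ∧ X) ∧ Y
    = (X ∧ Z ∨ Z ∧ ¬X ∨ X) ∧ Y   [absorption]
    = (Z ∨ X) ∧ Y   [distribution]
E2: ¬¬¬(¬X ∧ ¬¬¬¬Z) ∧ Y
    = ¬¬(X ∨ ¬¬¬Z) ∧ Y   [De Morgan]
    = ¬¬(X ∨ ¬Z) ∧ Y   [double negation]
    = (X ∨ ¬Z) ∧ Y   [double negation]
These differ: at X=0, Y=1, Z=1, E1 = 1 but E2 = 0.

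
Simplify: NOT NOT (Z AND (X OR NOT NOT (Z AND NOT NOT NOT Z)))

NOT NOT (Z AND (X OR NOT NOT (Z AND NOT NOT NOT Z)))
= NOT NOT (Z AND (X OR Z AND NOT NOT NOT Z))   (double negation)
= NOT NOT (Z AND (X OR Z AND NOT Z))   (double negation)
= Z AND (X OR Z AND NOT Z)   (double negation)
= Z AND X   (complement / identity)

Z AND X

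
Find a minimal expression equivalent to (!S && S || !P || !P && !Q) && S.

(!S && S || !P || !P && !Q) && S
= (!P || !P && !Q) && S
= !P && S

!P && S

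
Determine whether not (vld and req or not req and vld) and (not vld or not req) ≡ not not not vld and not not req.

No

E1: not (vld and req or not req and vld) and (not vld or not req)
    = not vld and (not vld or not req)   — distribution
    = not vld   — absorption
E2: not not not vld and not not req
    = not vld and not not req   — double negation
    = not vld and req   — double negation
These differ: at req=0, vld=0, E1 = 1 but E2 = 0.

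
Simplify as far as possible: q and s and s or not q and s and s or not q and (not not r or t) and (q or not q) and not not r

s or not q and r

q and s and s or not q and s and s or not q and (not not r or t) and (q or not q) and not not r
= q and s and s or not q and s and s or not q and (not not r or t) and not not r
= q and s and s or not q and s and s or not q and not not r
= q and s and s or not q and s and s or not q and r
= s and s or not q and r
= s or not q and r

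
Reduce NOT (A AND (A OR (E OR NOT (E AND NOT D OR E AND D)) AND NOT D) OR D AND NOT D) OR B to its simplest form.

NOT (A AND (A OR (E OR NOT (E AND NOT D OR E AND D)) AND NOT D) OR D AND NOT D) OR B
= NOT (A AND (A OR (E OR NOT (E AND NOT D OR E AND D)) AND NOT D)) OR B   (complement / identity)
= NOT (A AND (A OR (E OR NOT E) AND NOT D)) OR B   (distribution)
= NOT (A AND (A OR NOT D)) OR B   (complement / identity)
= NOT A OR B   (absorption)

NOT A OR B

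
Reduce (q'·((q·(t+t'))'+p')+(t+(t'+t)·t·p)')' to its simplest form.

(q'·((q·(t+t'))'+p')+(t+(t'+t)·t·p)')'
= (q'·(q'+p')+(t+(t'+t)·t·p)')'   — complement / identity
= (q'·(q'+p')+(t+t·p)')'   — complement / identity
= (q'+(t+t·p)')'   — absorption
= (q'+t')'   — absorption
= q·t   — De Morgan

q·t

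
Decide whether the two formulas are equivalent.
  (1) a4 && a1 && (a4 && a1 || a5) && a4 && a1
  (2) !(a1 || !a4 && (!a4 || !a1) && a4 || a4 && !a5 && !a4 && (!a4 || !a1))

E1: a4 && a1 && (a4 && a1 || a5) && a4 && a1
    = a4 && a1 && a4 && a1   (absorption)
    = a4 && a1   (idempotence)
E2: !(a1 || !a4 && (!a4 || !a1) && a4 || a4 && !a5 && !a4 && (!a4 || !a1))
    = !(a1 || (a4 || a4 && !a5) && !a4 && (!a4 || !a1))   (distribution)
    = !(a1 || (a4 || a4 && !a5) && !a4)   (absorption)
    = !(a1 || a4 && !a4)   (absorption)
    = !a1   (complement / identity)
These differ: at a1=0, a4=0, a5=1, E1 = 0 but E2 = 1.

No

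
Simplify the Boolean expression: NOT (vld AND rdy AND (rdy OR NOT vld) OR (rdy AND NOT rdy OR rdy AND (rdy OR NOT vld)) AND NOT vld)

NOT (vld AND rdy AND (rdy OR NOT vld) OR (rdy AND NOT rdy OR rdy AND (rdy OR NOT vld)) AND NOT vld)
= NOT (vld AND rdy AND (rdy OR NOT vld) OR rdy AND (rdy OR NOT vld) AND NOT vld)   — complement / identity
= NOT (rdy AND (rdy OR NOT vld))   — distribution
= NOT rdy   — absorption

NOT rdy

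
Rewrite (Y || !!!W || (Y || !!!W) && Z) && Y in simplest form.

(Y || !!!W || (Y || !!!W) && Z) && Y
= (Y || !!!W) && Y   [absorption]
= (Y || !W) && Y   [double negation]
= Y   [absorption]

Y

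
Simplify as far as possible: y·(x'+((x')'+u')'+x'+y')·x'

y·(x'+((x')'+u')'+x'+y')·x'
= y·(x'+x'·u+x'+y')·x'   — De Morgan
= y·(x'+x'+y')·x'   — absorption
= y·(x'+y')·x'   — idempotence
= y·x'   — absorption

y·x'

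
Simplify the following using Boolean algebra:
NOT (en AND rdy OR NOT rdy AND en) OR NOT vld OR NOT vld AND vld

NOT en OR NOT vld

NOT (en AND rdy OR NOT rdy AND en) OR NOT vld OR NOT vld AND vld
= NOT (en AND rdy OR NOT rdy AND en) OR NOT vld   [complement / identity]
= NOT en OR NOT vld   [distribution]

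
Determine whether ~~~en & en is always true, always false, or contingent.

~~~en & en
= ~en & en   [double negation]
= 0   [complement]

always false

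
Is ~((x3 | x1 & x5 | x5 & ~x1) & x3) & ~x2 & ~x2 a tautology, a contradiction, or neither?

~((x3 | x1 & x5 | x5 & ~x1) & x3) & ~x2 & ~x2
= ~((x3 | x1 & x5 | x5 & ~x1) & x3) & ~x2
= ~((x3 | (x1 | ~x1) & x5) & x3) & ~x2
= ~((x3 | x5) & x3) & ~x2
= ~x3 & ~x2
This depends on x2, x3, so it is not a constant.

neither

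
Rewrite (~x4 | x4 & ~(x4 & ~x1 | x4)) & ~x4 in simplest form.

(~x4 | x4 & ~(x4 & ~x1 | x4)) & ~x4
= (~x4 | x4 & ~x4) & ~x4   (absorption)
= ~x4 & ~x4   (complement / identity)
= ~x4   (idempotence)

~x4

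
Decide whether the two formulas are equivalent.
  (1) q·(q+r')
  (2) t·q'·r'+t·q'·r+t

No

E1: q·(q+r')
    = q
E2: t·q'·r'+t·q'·r+t
    = t·q'+t
    = t
These differ: at q=1, r=1, t=0, E1 = 1 but E2 = 0.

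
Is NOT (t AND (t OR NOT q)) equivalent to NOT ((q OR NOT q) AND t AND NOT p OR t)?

E1: NOT (t AND (t OR NOT q))
    = NOT t
E2: NOT ((q OR NOT q) AND t AND NOT p OR t)
    = NOT (t AND NOT p OR t)
    = NOT t
Both reduce to NOT t, so they are equivalent.

Yes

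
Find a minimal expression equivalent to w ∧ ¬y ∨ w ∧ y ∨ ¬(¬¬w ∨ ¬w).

w

w ∧ ¬y ∨ w ∧ y ∨ ¬(¬¬w ∨ ¬w)
= w ∧ ¬y ∨ w ∧ y ∨ ¬w ∧ w
= w ∨ ¬w ∧ w
= w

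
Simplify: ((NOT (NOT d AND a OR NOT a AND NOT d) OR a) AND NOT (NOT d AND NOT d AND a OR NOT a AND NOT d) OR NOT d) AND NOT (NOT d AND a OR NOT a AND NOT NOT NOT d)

((NOT (NOT d AND a OR NOT a AND NOT d) OR a) AND NOT (NOT d AND NOT d AND a OR NOT a AND NOT d) OR NOT d) AND NOT (NOT d AND a OR NOT a AND NOT NOT NOT d)
= ((NOT (NOT d AND a OR NOT a AND NOT d) OR a) AND NOT (NOT d AND a OR NOT a AND NOT d) OR NOT d) AND NOT (NOT d AND a OR NOT a AND NOT NOT NOT d)   (idempotence)
= ((NOT (NOT d AND a OR NOT a AND NOT d) OR a) AND NOT (NOT d AND a OR NOT a AND NOT d) OR NOT d) AND NOT (NOT d AND a OR NOT a AND NOT d)   (double negation)
= (NOT (NOT d AND a OR NOT a AND NOT d) OR NOT d) AND NOT (NOT d AND a OR NOT a AND NOT d)   (absorption)
= NOT (NOT d AND a OR NOT a AND NOT d)   (absorption)
= NOT NOT d   (distribution)
= d   (double negation)

d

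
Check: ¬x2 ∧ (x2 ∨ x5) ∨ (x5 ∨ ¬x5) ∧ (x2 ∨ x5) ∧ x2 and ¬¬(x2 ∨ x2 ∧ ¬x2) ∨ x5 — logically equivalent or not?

Yes

E1: ¬x2 ∧ (x2 ∨ x5) ∨ (x5 ∨ ¬x5) ∧ (x2 ∨ x5) ∧ x2
    = ¬x2 ∧ (x2 ∨ x5) ∨ (x2 ∨ x5) ∧ x2   [complement / identity]
    = x2 ∨ x5   [distribution]
E2: ¬¬(x2 ∨ x2 ∧ ¬x2) ∨ x5
    = ¬¬x2 ∨ x5   [complement / identity]
    = x2 ∨ x5   [double negation]
Both reduce to x2 ∨ x5, so they are equivalent.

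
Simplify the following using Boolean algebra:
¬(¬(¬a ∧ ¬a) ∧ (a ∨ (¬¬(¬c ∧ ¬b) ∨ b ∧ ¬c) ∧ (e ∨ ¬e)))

¬a

¬(¬(¬a ∧ ¬a) ∧ (a ∨ (¬¬(¬c ∧ ¬b) ∨ b ∧ ¬c) ∧ (e ∨ ¬e)))
= ¬(¬(¬a ∧ ¬a) ∧ (a ∨ ¬¬(¬c ∧ ¬b) ∨ b ∧ ¬c))   (complement / identity)
= ¬(¬¬a ∧ (a ∨ ¬¬(¬c ∧ ¬b) ∨ b ∧ ¬c))   (idempotence)
= ¬(¬¬a ∧ (a ∨ ¬c ∧ ¬b ∨ b ∧ ¬c))   (double negation)
= ¬(¬¬a ∧ (a ∨ ¬c))   (distribution)
= ¬(a ∧ (a ∨ ¬c))   (double negation)
= ¬a   (absorption)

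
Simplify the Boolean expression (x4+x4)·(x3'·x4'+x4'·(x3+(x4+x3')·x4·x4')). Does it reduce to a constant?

(x4+x4)·(x3'·x4'+x4'·(x3+(x4+x3')·x4·x4'))
= (x4+x4)·(x3'·x4'+x4'·(x3+x4·x4'))   (absorption)
= (x4+x4)·(x3'·x4'+x4'·x3)   (complement / identity)
= (x4+x4)·x4'   (distribution)
= x4·x4'   (idempotence)
= 0   (complement)

0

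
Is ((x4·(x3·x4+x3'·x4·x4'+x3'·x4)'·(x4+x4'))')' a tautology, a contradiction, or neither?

contradiction

((x4·(x3·x4+x3'·x4·x4'+x3'·x4)'·(x4+x4'))')'
= ((x4·(x3·x4+x3'·x4)'·(x4+x4'))')'
= ((x4·x4'·(x4+x4'))')'
= x4·x4'·(x4+x4')
= x4·x4'
= 0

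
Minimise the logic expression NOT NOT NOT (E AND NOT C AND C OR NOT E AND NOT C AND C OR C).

NOT C

NOT NOT NOT (E AND NOT C AND C OR NOT E AND NOT C AND C OR C)
= NOT NOT NOT (NOT C AND C OR C)
= NOT NOT NOT C
= NOT C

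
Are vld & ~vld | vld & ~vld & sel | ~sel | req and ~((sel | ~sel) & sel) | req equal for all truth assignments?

Yes

E1: vld & ~vld | vld & ~vld & sel | ~sel | req
    = vld & ~vld | ~sel | req   — absorption
    = ~sel | req   — complement / identity
E2: ~((sel | ~sel) & sel) | req
    = ~sel | req   — complement / identity
Both reduce to ~sel | req, so they are equivalent.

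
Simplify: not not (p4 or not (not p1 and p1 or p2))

p4 or not p2

not not (p4 or not (not p1 and p1 or p2))
= p4 or not (not p1 and p1 or p2)   (double negation)
= p4 or not p2   (complement / identity)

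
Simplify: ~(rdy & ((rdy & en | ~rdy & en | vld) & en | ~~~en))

~(rdy & ((rdy & en | ~rdy & en | vld) & en | ~~~en))
= ~(rdy & ((rdy & en | ~rdy & en | vld) & en | ~en))   [double negation]
= ~(rdy & ((en | vld) & en | ~en))   [distribution]
= ~(rdy & (en | ~en))   [absorption]
= ~rdy   [complement / identity]

~rdy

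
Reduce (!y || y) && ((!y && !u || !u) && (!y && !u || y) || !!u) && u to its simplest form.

u

(!y || y) && ((!y && !u || !u) && (!y && !u || y) || !!u) && u
= (!y || y) && (!u && y || !y && !u || !!u) && u   [distribution]
= (!y || y) && (!u && y || !y && !u || u) && u   [double negation]
= (!y || y) && (!u || u) && u   [distribution]
= (!u || u) && u   [complement / identity]
= u   [complement / identity]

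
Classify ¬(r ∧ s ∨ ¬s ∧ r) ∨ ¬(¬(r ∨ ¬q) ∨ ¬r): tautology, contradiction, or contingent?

¬(r ∧ s ∨ ¬s ∧ r) ∨ ¬(¬(r ∨ ¬q) ∨ ¬r)
= ¬r ∨ ¬(¬(r ∨ ¬q) ∨ ¬r)   — distribution
= ¬r ∨ (r ∨ ¬q) ∧ r   — De Morgan
= ¬r ∨ r   — absorption
= True   — complement

tautology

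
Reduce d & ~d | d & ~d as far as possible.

d & ~d | d & ~d
= d & ~d   [idempotence]
= 0   [complement]

0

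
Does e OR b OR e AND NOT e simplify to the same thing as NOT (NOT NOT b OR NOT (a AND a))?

E1: e OR b OR e AND NOT e
    = e OR b   (complement / identity)
E2: NOT (NOT NOT b OR NOT (a AND a))
    = NOT (NOT NOT b OR NOT a)   (idempotence)
    = NOT b AND a   (De Morgan)
These differ: at a=0, b=1, e=1, E1 = 1 but E2 = 0.

No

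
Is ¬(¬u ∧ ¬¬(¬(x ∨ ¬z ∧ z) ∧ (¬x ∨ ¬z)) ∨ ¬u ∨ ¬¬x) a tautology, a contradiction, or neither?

neither

¬(¬u ∧ ¬¬(¬(x ∨ ¬z ∧ z) ∧ (¬x ∨ ¬z)) ∨ ¬u ∨ ¬¬x)
= ¬(¬u ∧ ¬¬(¬x ∧ (¬x ∨ ¬z)) ∨ ¬u ∨ ¬¬x)
= ¬(¬u ∧ ¬¬¬x ∨ ¬u ∨ ¬¬x)
= ¬(¬u ∧ ¬x ∨ ¬u ∨ ¬¬x)
= ¬(¬u ∨ ¬¬x)
= u ∧ ¬x
This depends on u, x, so it is not a constant.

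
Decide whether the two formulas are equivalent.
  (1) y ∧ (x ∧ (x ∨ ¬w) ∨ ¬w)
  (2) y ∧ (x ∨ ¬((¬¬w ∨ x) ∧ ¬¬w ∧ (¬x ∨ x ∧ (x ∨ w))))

Yes

E1: y ∧ (x ∧ (x ∨ ¬w) ∨ ¬w)
    = y ∧ (x ∨ ¬w)   [absorption]
E2: y ∧ (x ∨ ¬((¬¬w ∨ x) ∧ ¬¬w ∧ (¬x ∨ x ∧ (x ∨ w))))
    = y ∧ (x ∨ ¬((¬¬w ∨ x) ∧ ¬¬w ∧ (¬x ∨ x)))   [absorption]
    = y ∧ (x ∨ ¬(¬¬w ∧ (¬x ∨ x)))   [absorption]
    = y ∧ (x ∨ ¬¬¬w)   [complement / identity]
    = y ∧ (x ∨ ¬w)   [double negation]
Both reduce to y ∧ (x ∨ ¬w), so they are equivalent.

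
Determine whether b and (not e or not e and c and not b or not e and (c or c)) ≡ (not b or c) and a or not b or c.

E1: b and (not e or not e and c and not b or not e and (c or c))
    = b and (not e or not e and c and not b or not e and c)   [idempotence]
    = b and (not e or not e and c)   [absorption]
    = b and not e   [absorption]
E2: (not b or c) and a or not b or c
    = not b or c   [absorption]
These differ: at a=0, b=0, c=0, e=1, E1 = 0 but E2 = 1.

No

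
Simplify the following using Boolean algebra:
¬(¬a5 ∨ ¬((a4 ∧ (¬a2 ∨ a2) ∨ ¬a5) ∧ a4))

a5 ∧ a4

¬(¬a5 ∨ ¬((a4 ∧ (¬a2 ∨ a2) ∨ ¬a5) ∧ a4))
= ¬(¬a5 ∨ ¬((a4 ∨ ¬a5) ∧ a4))   — complement / identity
= a5 ∧ (a4 ∨ ¬a5) ∧ a4   — De Morgan
= a5 ∧ a4   — absorption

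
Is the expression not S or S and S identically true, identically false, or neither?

identically true

not S or S and S
= not S or S   (idempotence)
= True   (complement)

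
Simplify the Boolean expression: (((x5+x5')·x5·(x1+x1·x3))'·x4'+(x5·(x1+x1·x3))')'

(((x5+x5')·x5·(x1+x1·x3))'·x4'+(x5·(x1+x1·x3))')'
= ((x5·(x1+x1·x3))'·x4'+(x5·(x1+x1·x3))')'   (complement / identity)
= ((x5·(x1+x1·x3))')'   (absorption)
= ((x5·x1)')'   (absorption)
= x5·x1   (double negation)

x5·x1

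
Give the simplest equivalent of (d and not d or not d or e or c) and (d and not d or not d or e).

(d and not d or not d or e or c) and (d and not d or not d or e)
= d and not d or not d or e
= not d or e

not d or e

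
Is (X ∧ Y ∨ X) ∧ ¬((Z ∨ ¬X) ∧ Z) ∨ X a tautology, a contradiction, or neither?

(X ∧ Y ∨ X) ∧ ¬((Z ∨ ¬X) ∧ Z) ∨ X
= (X ∧ Y ∨ X) ∧ ¬Z ∨ X   — absorption
= X ∧ ¬Z ∨ X   — absorption
= X   — absorption
This depends on X, so it is not a constant.

neither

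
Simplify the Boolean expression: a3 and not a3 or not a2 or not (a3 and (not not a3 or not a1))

not a2 or not a3

a3 and not a3 or not a2 or not (a3 and (not not a3 or not a1))
= a3 and not a3 or not a2 or not (a3 and (a3 or not a1))   (double negation)
= a3 and not a3 or not a2 or not a3   (absorption)
= not a2 or not a3   (complement / identity)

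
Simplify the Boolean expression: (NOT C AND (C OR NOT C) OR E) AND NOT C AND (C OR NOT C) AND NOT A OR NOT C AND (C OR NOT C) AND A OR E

(NOT C AND (C OR NOT C) OR E) AND NOT C AND (C OR NOT C) AND NOT A OR NOT C AND (C OR NOT C) AND A OR E
= NOT C AND (C OR NOT C) AND NOT A OR NOT C AND (C OR NOT C) AND A OR E   [absorption]
= NOT C AND (C OR NOT C) OR E   [distribution]
= NOT C OR E   [complement / identity]

NOT C OR E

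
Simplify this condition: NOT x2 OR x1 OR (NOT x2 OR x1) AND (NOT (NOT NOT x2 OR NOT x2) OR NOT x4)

NOT x2 OR x1 OR (NOT x2 OR x1) AND (NOT (NOT NOT x2 OR NOT x2) OR NOT x4)
= NOT x2 OR x1 OR (NOT x2 OR x1) AND (NOT x2 AND x2 OR NOT x4)   (De Morgan)
= NOT x2 OR x1 OR (NOT x2 OR x1) AND NOT x4   (complement / identity)
= NOT x2 OR x1   (absorption)

NOT x2 OR x1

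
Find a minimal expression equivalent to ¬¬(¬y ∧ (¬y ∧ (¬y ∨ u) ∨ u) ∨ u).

¬y ∨ u

¬¬(¬y ∧ (¬y ∧ (¬y ∨ u) ∨ u) ∨ u)
= ¬¬(¬y ∧ (¬y ∨ u) ∨ u)
= ¬¬(¬y ∨ u)
= ¬y ∨ u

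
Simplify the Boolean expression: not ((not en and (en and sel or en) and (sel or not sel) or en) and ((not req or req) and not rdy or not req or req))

not ((not en and (en and sel or en) and (sel or not sel) or en) and ((not req or req) and not rdy or not req or req))
= not ((not en and en and (sel or not sel) or en) and ((not req or req) and not rdy or not req or req))   (absorption)
= not ((not en and en and (sel or not sel) or en) and (not req or req))   (absorption)
= not ((not en and en or en) and (not req or req))   (complement / identity)
= not (not en and en or en)   (complement / identity)
= not en   (complement / identity)

not en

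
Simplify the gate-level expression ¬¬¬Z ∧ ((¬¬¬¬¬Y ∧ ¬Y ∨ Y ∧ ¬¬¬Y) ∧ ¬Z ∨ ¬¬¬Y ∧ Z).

¬Z ∧ ¬Y

¬¬¬Z ∧ ((¬¬¬¬¬Y ∧ ¬Y ∨ Y ∧ ¬¬¬Y) ∧ ¬Z ∨ ¬¬¬Y ∧ Z)
= ¬¬¬Z ∧ ((¬¬¬Y ∧ ¬Y ∨ Y ∧ ¬¬¬Y) ∧ ¬Z ∨ ¬¬¬Y ∧ Z)   (double negation)
= ¬Z ∧ ((¬¬¬Y ∧ ¬Y ∨ Y ∧ ¬¬¬Y) ∧ ¬Z ∨ ¬¬¬Y ∧ Z)   (double negation)
= ¬Z ∧ (¬¬¬Y ∧ ¬Z ∨ ¬¬¬Y ∧ Z)   (distribution)
= ¬Z ∧ ¬¬¬Y   (distribution)
= ¬Z ∧ ¬Y   (double negation)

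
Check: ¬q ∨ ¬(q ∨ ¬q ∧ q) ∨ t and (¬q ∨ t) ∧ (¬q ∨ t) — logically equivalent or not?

Yes

E1: ¬q ∨ ¬(q ∨ ¬q ∧ q) ∨ t
    = ¬q ∨ ¬q ∨ t   (complement / identity)
    = ¬q ∨ t   (idempotence)
E2: (¬q ∨ t) ∧ (¬q ∨ t)
    = ¬q ∨ t   (idempotence)
Both reduce to ¬q ∨ t, so they are equivalent.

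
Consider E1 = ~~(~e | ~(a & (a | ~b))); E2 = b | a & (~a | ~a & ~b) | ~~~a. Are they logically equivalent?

E1: ~~(~e | ~(a & (a | ~b)))
    = ~e | ~(a & (a | ~b))
    = ~e | ~a
E2: b | a & (~a | ~a & ~b) | ~~~a
    = b | a & ~a | ~~~a
    = b | a & ~a | ~a
    = b | ~a
These differ: at a=1, b=1, e=1, E1 = 0 but E2 = 1.

No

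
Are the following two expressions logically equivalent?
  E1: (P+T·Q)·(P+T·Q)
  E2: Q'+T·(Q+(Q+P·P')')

No

E1: (P+T·Q)·(P+T·Q)
    = P+T·Q   (idempotence)
E2: Q'+T·(Q+(Q+P·P')')
    = Q'+T·(Q+Q')   (complement / identity)
    = Q'+T   (complement / identity)
These differ: at P=0, Q=0, T=0, E1 = 0 but E2 = 1.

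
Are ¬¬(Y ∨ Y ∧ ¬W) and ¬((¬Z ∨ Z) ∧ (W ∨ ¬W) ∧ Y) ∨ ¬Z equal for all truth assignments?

E1: ¬¬(Y ∨ Y ∧ ¬W)
    = ¬¬Y   (absorption)
    = Y   (double negation)
E2: ¬((¬Z ∨ Z) ∧ (W ∨ ¬W) ∧ Y) ∨ ¬Z
    = ¬((¬Z ∨ Z) ∧ Y) ∨ ¬Z   (complement / identity)
    = ¬Y ∨ ¬Z   (complement / identity)
These differ: at W=1, Y=0, Z=0, E1 = 0 but E2 = 1.

No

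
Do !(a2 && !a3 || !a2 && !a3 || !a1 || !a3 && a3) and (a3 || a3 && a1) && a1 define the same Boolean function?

E1: !(a2 && !a3 || !a2 && !a3 || !a1 || !a3 && a3)
    = !(a2 && !a3 || !a2 && !a3 || !a1)   — complement / identity
    = !(!a3 || !a1)   — distribution
    = a3 && a1   — De Morgan
E2: (a3 || a3 && a1) && a1
    = a3 && a1   — absorption
Both reduce to a3 && a1, so they are equivalent.

Yes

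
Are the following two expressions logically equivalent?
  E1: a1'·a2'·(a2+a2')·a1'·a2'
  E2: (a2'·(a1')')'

E1: a1'·a2'·(a2+a2')·a1'·a2'
    = a1'·a2'·a1'·a2'
    = a1'·a2'
E2: (a2'·(a1')')'
    = a2+a1'
These differ: at a1=0, a2=1, E1 = 0 but E2 = 1.

No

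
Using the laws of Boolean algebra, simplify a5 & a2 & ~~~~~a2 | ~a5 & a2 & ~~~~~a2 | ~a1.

a5 & a2 & ~~~~~a2 | ~a5 & a2 & ~~~~~a2 | ~a1
= a2 & ~~~~~a2 | ~a1   — distribution
= a2 & ~~~a2 | ~a1   — double negation
= a2 & ~a2 | ~a1   — double negation
= ~a1   — complement / identity

~a1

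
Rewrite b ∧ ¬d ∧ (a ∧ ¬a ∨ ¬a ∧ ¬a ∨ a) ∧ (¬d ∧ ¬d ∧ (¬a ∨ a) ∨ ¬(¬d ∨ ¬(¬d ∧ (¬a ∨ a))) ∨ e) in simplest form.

b ∧ ¬d ∧ (a ∧ ¬a ∨ ¬a ∧ ¬a ∨ a) ∧ (¬d ∧ ¬d ∧ (¬a ∨ a) ∨ ¬(¬d ∨ ¬(¬d ∧ (¬a ∨ a))) ∨ e)
= b ∧ ¬d ∧ (a ∧ ¬a ∨ ¬a ∧ ¬a ∨ a) ∧ (¬d ∧ ¬d ∧ (¬a ∨ a) ∨ d ∧ ¬d ∧ (¬a ∨ a) ∨ e)   [De Morgan]
= b ∧ ¬d ∧ (a ∧ ¬a ∨ ¬a ∧ ¬a ∨ a) ∧ (¬d ∧ (¬a ∨ a) ∨ e)   [distribution]
= b ∧ ¬d ∧ (¬a ∨ a) ∧ (¬d ∧ (¬a ∨ a) ∨ e)   [distribution]
= b ∧ ¬d ∧ (¬a ∨ a)   [absorption]
= b ∧ ¬d   [complement / identity]

b ∧ ¬d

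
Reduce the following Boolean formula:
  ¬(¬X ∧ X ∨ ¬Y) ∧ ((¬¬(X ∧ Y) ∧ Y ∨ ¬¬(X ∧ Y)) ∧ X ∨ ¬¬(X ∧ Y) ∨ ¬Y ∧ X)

Y ∧ X

¬(¬X ∧ X ∨ ¬Y) ∧ ((¬¬(X ∧ Y) ∧ Y ∨ ¬¬(X ∧ Y)) ∧ X ∨ ¬¬(X ∧ Y) ∨ ¬Y ∧ X)
= ¬(¬X ∧ X ∨ ¬Y) ∧ (¬¬(X ∧ Y) ∧ X ∨ ¬¬(X ∧ Y) ∨ ¬Y ∧ X)
= ¬(¬X ∧ X ∨ ¬Y) ∧ (¬¬(X ∧ Y) ∨ ¬Y ∧ X)
= ¬¬Y ∧ (¬¬(X ∧ Y) ∨ ¬Y ∧ X)
= Y ∧ (¬¬(X ∧ Y) ∨ ¬Y ∧ X)
= Y ∧ (X ∧ Y ∨ ¬Y ∧ X)
= Y ∧ X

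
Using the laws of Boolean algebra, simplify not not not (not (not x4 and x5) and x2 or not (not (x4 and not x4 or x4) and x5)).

not not not (not (not x4 and x5) and x2 or not (not (x4 and not x4 or x4) and x5))
= not not not (not (not x4 and x5) and x2 or not (not x4 and x5))   — complement / identity
= not not not not (not x4 and x5)   — absorption
= not not (not x4 and x5)   — double negation
= not x4 and x5   — double negation

not x4 and x5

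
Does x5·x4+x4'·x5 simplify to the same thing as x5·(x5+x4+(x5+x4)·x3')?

E1: x5·x4+x4'·x5
    = x5   (distribution)
E2: x5·(x5+x4+(x5+x4)·x3')
    = x5·(x5+x4)   (absorption)
    = x5   (absorption)
Both reduce to x5, so they are equivalent.

Yes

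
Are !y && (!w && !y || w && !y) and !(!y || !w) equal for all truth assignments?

E1: !y && (!w && !y || w && !y)
    = !y && !y   — distribution
    = !y   — idempotence
E2: !(!y || !w)
    = y && w   — De Morgan
These differ: at w=1, y=0, E1 = 1 but E2 = 0.

No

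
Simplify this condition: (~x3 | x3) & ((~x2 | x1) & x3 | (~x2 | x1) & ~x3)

(~x3 | x3) & ((~x2 | x1) & x3 | (~x2 | x1) & ~x3)
= (~x2 | x1) & x3 | (~x2 | x1) & ~x3
= ~x2 | x1

~x2 | x1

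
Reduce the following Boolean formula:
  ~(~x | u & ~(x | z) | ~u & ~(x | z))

~(~x | u & ~(x | z) | ~u & ~(x | z))
= ~(~x | ~(x | z))   [distribution]
= x & (x | z)   [De Morgan]
= x   [absorption]

x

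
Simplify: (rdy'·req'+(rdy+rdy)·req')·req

0

(rdy'·req'+(rdy+rdy)·req')·req
= (rdy'·req'+rdy·req')·req
= req'·req
= 0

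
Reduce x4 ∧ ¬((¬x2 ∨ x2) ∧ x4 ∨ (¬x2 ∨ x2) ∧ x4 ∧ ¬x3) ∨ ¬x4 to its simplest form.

x4 ∧ ¬((¬x2 ∨ x2) ∧ x4 ∨ (¬x2 ∨ x2) ∧ x4 ∧ ¬x3) ∨ ¬x4
= x4 ∧ ¬((¬x2 ∨ x2) ∧ x4) ∨ ¬x4   [absorption]
= x4 ∧ ¬x4 ∨ ¬x4   [complement / identity]
= ¬x4   [complement / identity]

¬x4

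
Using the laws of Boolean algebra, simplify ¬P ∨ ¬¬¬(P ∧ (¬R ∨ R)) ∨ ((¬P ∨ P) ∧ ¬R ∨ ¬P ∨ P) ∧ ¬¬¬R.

¬P ∨ ¬R

¬P ∨ ¬¬¬(P ∧ (¬R ∨ R)) ∨ ((¬P ∨ P) ∧ ¬R ∨ ¬P ∨ P) ∧ ¬¬¬R
= ¬P ∨ ¬¬¬(P ∧ (¬R ∨ R)) ∨ (¬P ∨ P) ∧ ¬¬¬R   (absorption)
= ¬P ∨ ¬¬¬(P ∧ (¬R ∨ R)) ∨ ¬¬¬R   (complement / identity)
= ¬P ∨ ¬¬¬(P ∧ (¬R ∨ R)) ∨ ¬R   (double negation)
= ¬P ∨ ¬(P ∧ (¬R ∨ R)) ∨ ¬R   (double negation)
= ¬P ∨ ¬P ∨ ¬R   (complement / identity)
= ¬P ∨ ¬R   (idempotence)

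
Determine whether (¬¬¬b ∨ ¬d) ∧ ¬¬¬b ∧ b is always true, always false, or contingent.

(¬¬¬b ∨ ¬d) ∧ ¬¬¬b ∧ b
= ¬¬¬b ∧ b   [absorption]
= ¬b ∧ b   [double negation]
= False   [complement]

always false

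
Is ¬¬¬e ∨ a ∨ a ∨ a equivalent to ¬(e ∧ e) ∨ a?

E1: ¬¬¬e ∨ a ∨ a ∨ a
    = ¬e ∨ a ∨ a ∨ a   (double negation)
    = ¬e ∨ a ∨ a   (idempotence)
    = ¬e ∨ a   (idempotence)
E2: ¬(e ∧ e) ∨ a
    = ¬e ∨ a   (idempotence)
Both reduce to ¬e ∨ a, so they are equivalent.

Yes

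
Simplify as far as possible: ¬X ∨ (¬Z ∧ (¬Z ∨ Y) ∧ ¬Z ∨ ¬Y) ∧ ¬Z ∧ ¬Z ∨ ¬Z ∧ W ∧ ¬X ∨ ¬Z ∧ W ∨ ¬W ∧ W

¬X ∨ (¬Z ∧ (¬Z ∨ Y) ∧ ¬Z ∨ ¬Y) ∧ ¬Z ∧ ¬Z ∨ ¬Z ∧ W ∧ ¬X ∨ ¬Z ∧ W ∨ ¬W ∧ W
= ¬X ∨ (¬Z ∧ ¬Z ∨ ¬Y) ∧ ¬Z ∧ ¬Z ∨ ¬Z ∧ W ∧ ¬X ∨ ¬Z ∧ W ∨ ¬W ∧ W   [absorption]
= ¬X ∨ ¬Z ∧ ¬Z ∨ ¬Z ∧ W ∧ ¬X ∨ ¬Z ∧ W ∨ ¬W ∧ W   [absorption]
= ¬X ∨ ¬Z ∧ ¬Z ∨ ¬Z ∧ W ∧ ¬X ∨ ¬Z ∧ W   [complement / identity]
= ¬X ∨ ¬Z ∧ ¬Z ∨ ¬Z ∧ W   [absorption]
= ¬X ∨ (¬Z ∨ W) ∧ ¬Z   [distribution]
= ¬X ∨ ¬Z   [absorption]

¬X ∨ ¬Z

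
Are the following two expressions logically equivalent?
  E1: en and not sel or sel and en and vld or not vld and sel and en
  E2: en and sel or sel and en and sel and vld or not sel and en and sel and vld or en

Yes

E1: en and not sel or sel and en and vld or not vld and sel and en
    = en and not sel or sel and en   [distribution]
    = en   [distribution]
E2: en and sel or sel and en and sel and vld or not sel and en and sel and vld or en
    = en and sel or en and sel and vld or en   [distribution]
    = en and sel or en   [absorption]
    = en   [absorption]
Both reduce to en, so they are equivalent.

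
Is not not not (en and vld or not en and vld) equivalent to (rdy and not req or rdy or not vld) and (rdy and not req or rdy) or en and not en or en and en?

No

E1: not not not (en and vld or not en and vld)
    = not not not vld   — distribution
    = not vld   — double negation
E2: (rdy and not req or rdy or not vld) and (rdy and not req or rdy) or en and not en or en and en
    = rdy and not req or rdy or en and not en or en and en   — absorption
    = rdy or en and not en or en and en   — absorption
    = rdy or en   — distribution
These differ: at en=1, rdy=0, req=1, vld=1, E1 = 0 but E2 = 1.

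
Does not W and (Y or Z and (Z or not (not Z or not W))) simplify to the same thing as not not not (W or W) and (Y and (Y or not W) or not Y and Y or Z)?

E1: not W and (Y or Z and (Z or not (not Z or not W)))
    = not W and (Y or Z and (Z or Z and W))   (De Morgan)
    = not W and (Y or Z and Z)   (absorption)
    = not W and (Y or Z)   (idempotence)
E2: not not not (W or W) and (Y and (Y or not W) or not Y and Y or Z)
    = not not not W and (Y and (Y or not W) or not Y and Y or Z)   (idempotence)
    = not not not W and (Y or not Y and Y or Z)   (absorption)
    = not W and (Y or not Y and Y or Z)   (double negation)
    = not W and (Y or Z)   (complement / identity)
Both reduce to not W and (Y or Z), so they are equivalent.

Yes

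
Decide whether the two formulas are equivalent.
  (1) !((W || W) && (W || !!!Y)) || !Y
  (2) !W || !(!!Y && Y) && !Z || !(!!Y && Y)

Yes

E1: !((W || W) && (W || !!!Y)) || !Y
    = !((W || W) && (W || !Y)) || !Y
    = !(W && (W || !Y)) || !Y
    = !W || !Y
E2: !W || !(!!Y && Y) && !Z || !(!!Y && Y)
    = !W || !(!!Y && Y)
    = !W || !(Y && Y)
    = !W || !Y
Both reduce to !W || !Y, so they are equivalent.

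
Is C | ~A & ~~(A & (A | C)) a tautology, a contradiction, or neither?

C | ~A & ~~(A & (A | C))
= C | ~A & ~~A   [absorption]
= C | ~A & A   [double negation]
= C   [complement / identity]
This depends on C, so it is not a constant.

neither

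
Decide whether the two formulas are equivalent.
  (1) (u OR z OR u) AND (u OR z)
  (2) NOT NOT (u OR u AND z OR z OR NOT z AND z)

Yes

E1: (u OR z OR u) AND (u OR z)
    = u OR z
E2: NOT NOT (u OR u AND z OR z OR NOT z AND z)
    = NOT NOT (u OR z OR NOT z AND z)
    = NOT NOT (u OR z)
    = u OR z
Both reduce to u OR z, so they are equivalent.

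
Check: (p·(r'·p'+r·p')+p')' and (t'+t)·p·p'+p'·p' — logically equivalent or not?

E1: (p·(r'·p'+r·p')+p')'
    = (p·p'+p')'   [distribution]
    = (p')'   [complement / identity]
    = p   [double negation]
E2: (t'+t)·p·p'+p'·p'
    = p·p'+p'·p'   [complement / identity]
    = p'   [distribution]
These differ: at p=0, r=0, t=0, E1 = 0 but E2 = 1.

No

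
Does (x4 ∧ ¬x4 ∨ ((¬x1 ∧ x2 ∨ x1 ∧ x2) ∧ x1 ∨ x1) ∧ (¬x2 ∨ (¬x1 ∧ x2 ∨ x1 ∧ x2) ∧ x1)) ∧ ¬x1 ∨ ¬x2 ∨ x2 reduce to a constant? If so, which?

(x4 ∧ ¬x4 ∨ ((¬x1 ∧ x2 ∨ x1 ∧ x2) ∧ x1 ∨ x1) ∧ (¬x2 ∨ (¬x1 ∧ x2 ∨ x1 ∧ x2) ∧ x1)) ∧ ¬x1 ∨ ¬x2 ∨ x2
= (x4 ∧ ¬x4 ∨ (¬x1 ∧ x2 ∨ x1 ∧ x2) ∧ x1 ∨ x1 ∧ ¬x2) ∧ ¬x1 ∨ ¬x2 ∨ x2   (distribution)
= (x4 ∧ ¬x4 ∨ x2 ∧ x1 ∨ x1 ∧ ¬x2) ∧ ¬x1 ∨ ¬x2 ∨ x2   (distribution)
= (x2 ∧ x1 ∨ x1 ∧ ¬x2) ∧ ¬x1 ∨ ¬x2 ∨ x2   (complement / identity)
= x1 ∧ ¬x1 ∨ ¬x2 ∨ x2   (distribution)
= ¬x2 ∨ x2   (complement / identity)
= True   (complement)

yes, True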